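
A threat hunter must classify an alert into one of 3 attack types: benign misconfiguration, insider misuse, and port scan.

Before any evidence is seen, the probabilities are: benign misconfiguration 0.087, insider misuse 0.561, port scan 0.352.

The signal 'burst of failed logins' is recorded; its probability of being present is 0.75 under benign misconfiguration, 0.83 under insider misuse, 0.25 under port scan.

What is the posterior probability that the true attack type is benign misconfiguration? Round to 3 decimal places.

By Bayes' rule, the unnormalized weight for each hypothesis is prior × likelihood:
  benign misconfiguration: 0.087 × 0.75 = 0.06525
  insider misuse: 0.561 × 0.83 = 0.46563
  port scan: 0.352 × 0.25 = 0.088
Normalizing constant Z = 0.06525 + 0.46563 + 0.088 = 0.61888.
P(benign misconfiguration | evidence) = 0.06525 / 0.61888 ≈ 0.105.

0.105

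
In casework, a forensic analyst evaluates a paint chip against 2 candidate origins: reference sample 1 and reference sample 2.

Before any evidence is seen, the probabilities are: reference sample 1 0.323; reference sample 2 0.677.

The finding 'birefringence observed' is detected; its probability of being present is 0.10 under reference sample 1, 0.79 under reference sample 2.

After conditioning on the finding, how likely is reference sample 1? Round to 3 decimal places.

0.057

Multiply each prior by the likelihood of the finding:
  reference sample 1: 0.323 × 0.10 = 0.0323
  reference sample 2: 0.677 × 0.79 = 0.53483
Marginal likelihood of the evidence = 0.56713.
P(reference sample 1 | evidence) = 0.0323 / 0.56713 ≈ 0.057.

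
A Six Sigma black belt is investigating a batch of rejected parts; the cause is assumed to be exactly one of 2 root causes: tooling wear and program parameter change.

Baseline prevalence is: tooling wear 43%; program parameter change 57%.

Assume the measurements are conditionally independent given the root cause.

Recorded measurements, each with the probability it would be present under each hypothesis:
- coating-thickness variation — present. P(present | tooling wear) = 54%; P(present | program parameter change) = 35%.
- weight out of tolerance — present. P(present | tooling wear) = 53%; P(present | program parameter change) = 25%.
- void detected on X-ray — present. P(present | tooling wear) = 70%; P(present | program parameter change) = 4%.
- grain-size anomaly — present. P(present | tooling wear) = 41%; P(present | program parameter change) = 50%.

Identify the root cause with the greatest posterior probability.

For each hypothesis, the unnormalized posterior weight is prior × product of the measurement likelihoods:
  tooling wear: 0.43 × 0.54 × 0.53 × 0.70 × 0.41 = 0.03532
  program parameter change: 0.57 × 0.35 × 0.25 × 0.04 × 0.50 = 0.0009975
The unnormalized weights sum to 0.036317.
P(tooling wear | evidence) ≈ 0.03532 / 0.036317 ≈ 0.973
P(program parameter change | evidence) ≈ 0.0009975 / 0.036317 ≈ 0.027
The largest is 0.973, so tooling wear is most probable.

tooling wear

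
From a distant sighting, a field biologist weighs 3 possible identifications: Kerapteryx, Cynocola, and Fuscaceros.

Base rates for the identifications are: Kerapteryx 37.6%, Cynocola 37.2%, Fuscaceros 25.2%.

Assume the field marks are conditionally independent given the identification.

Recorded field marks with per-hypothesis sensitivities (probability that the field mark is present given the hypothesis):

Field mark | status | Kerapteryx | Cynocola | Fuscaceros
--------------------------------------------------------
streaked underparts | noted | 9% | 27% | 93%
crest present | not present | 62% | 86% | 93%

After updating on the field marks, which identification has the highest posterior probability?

Multiply each prior by the joint likelihood of the field mark pattern (using 1 − P(present | H) for each absent field mark):
  Kerapteryx: 0.376 × 0.09 × (1 − 0.62) = 0.012859
  Cynocola: 0.372 × 0.27 × (1 − 0.86) = 0.014062
  Fuscaceros: 0.252 × 0.93 × (1 − 0.93) = 0.016405
The unnormalized weights sum to 0.043326.
P(Kerapteryx | evidence) ≈ 0.012859 / 0.043326 ≈ 0.297
P(Cynocola | evidence) ≈ 0.014062 / 0.043326 ≈ 0.325
P(Fuscaceros | evidence) ≈ 0.016405 / 0.043326 ≈ 0.379
The largest is 0.379, so Fuscaceros is most probable.

Fuscaceros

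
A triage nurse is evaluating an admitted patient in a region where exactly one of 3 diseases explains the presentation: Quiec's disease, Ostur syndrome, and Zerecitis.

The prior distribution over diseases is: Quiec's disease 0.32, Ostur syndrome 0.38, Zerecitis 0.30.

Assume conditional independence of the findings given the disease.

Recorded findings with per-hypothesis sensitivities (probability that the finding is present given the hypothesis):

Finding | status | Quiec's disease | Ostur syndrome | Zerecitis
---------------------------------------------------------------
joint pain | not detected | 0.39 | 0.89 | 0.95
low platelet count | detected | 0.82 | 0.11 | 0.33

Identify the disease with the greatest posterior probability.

Quiec's disease

Multiply each prior by the joint likelihood of the evidence pattern (using 1 − P(present | H) for each absent finding):
  Quiec's disease: 0.32 × (1 − 0.39) × 0.82 = 0.16006
  Ostur syndrome: 0.38 × (1 − 0.89) × 0.11 = 0.004598
  Zerecitis: 0.30 × (1 − 0.95) × 0.33 = 0.00495
Marginal likelihood of the evidence = 0.16961.
P(Quiec's disease | evidence) ≈ 0.16006 / 0.16961 ≈ 0.944
P(Ostur syndrome | evidence) ≈ 0.004598 / 0.16961 ≈ 0.027
P(Zerecitis | evidence) ≈ 0.00495 / 0.16961 ≈ 0.029
The largest is 0.944, so Quiec's disease is most probable.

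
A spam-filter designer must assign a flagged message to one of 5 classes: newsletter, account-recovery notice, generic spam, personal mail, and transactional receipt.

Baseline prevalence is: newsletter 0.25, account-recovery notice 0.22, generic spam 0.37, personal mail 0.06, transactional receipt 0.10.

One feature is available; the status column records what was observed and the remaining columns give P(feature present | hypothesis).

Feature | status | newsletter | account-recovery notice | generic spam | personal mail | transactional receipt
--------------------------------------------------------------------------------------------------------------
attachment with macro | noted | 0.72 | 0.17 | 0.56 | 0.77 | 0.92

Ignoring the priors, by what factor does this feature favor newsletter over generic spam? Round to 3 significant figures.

Likelihood of this feature under each hypothesis:
  newsletter: 0.72
  generic spam: 0.56
Bayes factor = 0.72 / 0.56 ≈ 1.29

1.29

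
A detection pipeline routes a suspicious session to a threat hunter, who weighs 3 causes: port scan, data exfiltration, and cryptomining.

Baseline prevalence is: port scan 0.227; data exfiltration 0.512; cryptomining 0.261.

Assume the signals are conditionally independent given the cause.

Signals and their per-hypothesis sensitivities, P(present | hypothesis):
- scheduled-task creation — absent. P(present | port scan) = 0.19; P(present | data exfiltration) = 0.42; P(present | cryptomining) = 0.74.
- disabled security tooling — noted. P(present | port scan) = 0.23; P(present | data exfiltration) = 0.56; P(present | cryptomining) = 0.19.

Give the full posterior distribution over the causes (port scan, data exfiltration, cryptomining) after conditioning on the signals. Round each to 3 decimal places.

By Bayes' rule with conditional independence, the unnormalized weight for each hypothesis is prior × ∏ likelihoods (using 1 − P(present | H) for each absent signal):
  port scan: 0.227 × (1 − 0.19) × 0.23 = 0.04229
  data exfiltration: 0.512 × (1 − 0.42) × 0.56 = 0.1663
  cryptomining: 0.261 × (1 − 0.74) × 0.19 = 0.012893
Marginal likelihood of the evidence = 0.22148.
P(port scan | evidence) = 0.04229 / 0.22148 ≈ 0.191
P(data exfiltration | evidence) = 0.1663 / 0.22148 ≈ 0.751
P(cryptomining | evidence) = 0.012893 / 0.22148 ≈ 0.058

0.191, 0.751, 0.058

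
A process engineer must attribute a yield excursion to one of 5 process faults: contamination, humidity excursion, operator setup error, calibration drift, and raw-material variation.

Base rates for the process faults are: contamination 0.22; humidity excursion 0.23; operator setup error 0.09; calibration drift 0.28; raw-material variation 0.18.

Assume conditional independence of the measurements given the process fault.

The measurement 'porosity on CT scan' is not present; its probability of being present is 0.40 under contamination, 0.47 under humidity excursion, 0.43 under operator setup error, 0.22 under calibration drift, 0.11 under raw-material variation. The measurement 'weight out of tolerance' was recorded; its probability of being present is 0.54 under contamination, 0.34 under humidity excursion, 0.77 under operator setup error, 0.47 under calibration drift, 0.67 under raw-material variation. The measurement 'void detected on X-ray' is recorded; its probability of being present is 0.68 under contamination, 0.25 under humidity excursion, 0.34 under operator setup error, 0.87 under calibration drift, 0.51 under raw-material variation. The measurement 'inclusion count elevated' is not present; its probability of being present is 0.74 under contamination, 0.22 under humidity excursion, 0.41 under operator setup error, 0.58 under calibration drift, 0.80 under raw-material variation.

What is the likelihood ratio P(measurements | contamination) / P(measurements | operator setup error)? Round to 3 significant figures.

Joint likelihood of the measurement pattern under each hypothesis (using 1 − P(present | H) for each absent measurement):
  contamination: (1 − 0.40) × 0.54 × 0.68 × (1 − 0.74) = 0.057283
  operator setup error: (1 − 0.43) × 0.77 × 0.34 × (1 − 0.41) = 0.088043
Bayes factor = 0.057283 / 0.088043 ≈ 0.651

0.651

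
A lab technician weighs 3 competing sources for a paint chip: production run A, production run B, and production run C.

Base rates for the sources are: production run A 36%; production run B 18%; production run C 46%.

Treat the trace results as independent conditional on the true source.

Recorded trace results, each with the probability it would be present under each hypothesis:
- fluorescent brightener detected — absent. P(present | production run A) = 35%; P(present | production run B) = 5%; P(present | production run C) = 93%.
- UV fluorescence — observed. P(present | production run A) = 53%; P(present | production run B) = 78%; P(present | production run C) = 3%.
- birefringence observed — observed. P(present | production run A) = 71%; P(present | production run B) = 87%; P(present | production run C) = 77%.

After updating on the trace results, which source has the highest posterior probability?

production run B

Multiply each prior by the joint likelihood of the trace result pattern (using 1 − P(present | H) for each absent trace result):
  production run A: 0.36 × (1 − 0.35) × 0.53 × 0.71 = 0.088054
  production run B: 0.18 × (1 − 0.05) × 0.78 × 0.87 = 0.11604
  production run C: 0.46 × (1 − 0.93) × 0.03 × 0.77 = 0.00074382
Marginal likelihood of the evidence = 0.20484.
P(production run A | evidence) ≈ 0.088054 / 0.20484 ≈ 0.430
P(production run B | evidence) ≈ 0.11604 / 0.20484 ≈ 0.566
P(production run C | evidence) ≈ 0.00074382 / 0.20484 ≈ 0.004
The largest is 0.566, so production run B is most probable.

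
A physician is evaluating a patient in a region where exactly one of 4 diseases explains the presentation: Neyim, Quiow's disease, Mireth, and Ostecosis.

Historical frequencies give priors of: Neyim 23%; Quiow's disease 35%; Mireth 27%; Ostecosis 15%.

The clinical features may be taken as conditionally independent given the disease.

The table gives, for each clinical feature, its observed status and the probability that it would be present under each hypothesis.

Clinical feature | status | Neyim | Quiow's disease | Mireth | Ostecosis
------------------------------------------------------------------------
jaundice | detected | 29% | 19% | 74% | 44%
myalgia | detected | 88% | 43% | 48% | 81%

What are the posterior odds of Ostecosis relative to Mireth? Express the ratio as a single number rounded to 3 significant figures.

Unnormalized posterior weight (prior times the clinical feature likelihoods) for each of the two hypotheses:
  Ostecosis: 0.15 × 0.44 × 0.81 = 0.05346
  Mireth: 0.27 × 0.74 × 0.48 = 0.095904
Posterior odds = 0.05346 / 0.095904 ≈ 0.557.

0.557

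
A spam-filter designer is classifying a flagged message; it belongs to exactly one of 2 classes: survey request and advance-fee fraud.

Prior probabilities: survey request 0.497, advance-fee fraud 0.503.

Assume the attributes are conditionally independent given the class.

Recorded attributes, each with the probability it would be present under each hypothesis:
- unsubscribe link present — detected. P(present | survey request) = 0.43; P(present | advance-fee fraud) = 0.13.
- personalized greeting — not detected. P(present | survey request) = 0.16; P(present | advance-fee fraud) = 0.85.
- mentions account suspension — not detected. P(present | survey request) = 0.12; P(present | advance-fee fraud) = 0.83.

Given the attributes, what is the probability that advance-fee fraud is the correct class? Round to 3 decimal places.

0.010

For each hypothesis, the unnormalized posterior weight is prior × product of the attribute likelihoods (using 1 − P(present | H) for each absent attribute):
  survey request: 0.497 × 0.43 × (1 − 0.16) × (1 − 0.12) = 0.15797
  advance-fee fraud: 0.503 × 0.13 × (1 − 0.85) × (1 − 0.83) = 0.0016674
Marginal likelihood of the evidence = 0.15964.
P(advance-fee fraud | evidence) = 0.0016674 / 0.15964 ≈ 0.010.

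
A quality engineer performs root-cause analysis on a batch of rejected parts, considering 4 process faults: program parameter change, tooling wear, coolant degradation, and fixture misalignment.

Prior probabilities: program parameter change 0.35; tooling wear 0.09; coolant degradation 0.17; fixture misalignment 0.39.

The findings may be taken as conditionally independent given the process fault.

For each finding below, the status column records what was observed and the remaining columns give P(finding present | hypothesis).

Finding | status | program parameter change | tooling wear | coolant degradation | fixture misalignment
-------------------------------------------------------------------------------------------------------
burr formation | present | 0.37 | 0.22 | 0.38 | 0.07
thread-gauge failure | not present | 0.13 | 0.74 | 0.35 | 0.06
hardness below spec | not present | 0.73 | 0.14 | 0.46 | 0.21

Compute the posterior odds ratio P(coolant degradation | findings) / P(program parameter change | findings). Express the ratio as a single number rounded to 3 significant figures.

0.745

The normalizing constant cancels in an odds ratio, so compute prior × likelihood for the two hypotheses only (using 1 − P(present | H) for each absent finding):
  coolant degradation: 0.17 × 0.38 × (1 − 0.35) × (1 − 0.46) = 0.022675
  program parameter change: 0.35 × 0.37 × (1 − 0.13) × (1 − 0.73) = 0.03042
Posterior odds = 0.022675 / 0.03042 ≈ 0.745.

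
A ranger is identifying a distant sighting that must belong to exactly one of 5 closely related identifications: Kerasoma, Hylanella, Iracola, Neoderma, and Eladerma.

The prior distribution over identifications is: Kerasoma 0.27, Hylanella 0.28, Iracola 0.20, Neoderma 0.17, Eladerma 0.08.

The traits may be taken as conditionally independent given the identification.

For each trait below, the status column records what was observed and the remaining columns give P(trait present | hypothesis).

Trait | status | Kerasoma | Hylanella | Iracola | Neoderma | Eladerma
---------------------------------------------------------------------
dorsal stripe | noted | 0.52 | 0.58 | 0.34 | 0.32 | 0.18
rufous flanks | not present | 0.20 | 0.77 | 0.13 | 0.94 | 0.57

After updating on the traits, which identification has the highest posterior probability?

For each hypothesis, the unnormalized posterior weight is prior × product of the trait likelihoods (using 1 − P(present | H) for each absent trait):
  Kerasoma: 0.27 × 0.52 × (1 − 0.20) = 0.11232
  Hylanella: 0.28 × 0.58 × (1 − 0.77) = 0.037352
  Iracola: 0.20 × 0.34 × (1 − 0.13) = 0.05916
  Neoderma: 0.17 × 0.32 × (1 − 0.94) = 0.003264
  Eladerma: 0.08 × 0.18 × (1 − 0.57) = 0.006192
The unnormalized weights sum to 0.21829.
P(Kerasoma | evidence) ≈ 0.11232 / 0.21829 ≈ 0.515
P(Hylanella | evidence) ≈ 0.037352 / 0.21829 ≈ 0.171
P(Iracola | evidence) ≈ 0.05916 / 0.21829 ≈ 0.271
P(Neoderma | evidence) ≈ 0.003264 / 0.21829 ≈ 0.015
P(Eladerma | evidence) ≈ 0.006192 / 0.21829 ≈ 0.028
The largest is 0.515, so Kerasoma is most probable.

Kerasoma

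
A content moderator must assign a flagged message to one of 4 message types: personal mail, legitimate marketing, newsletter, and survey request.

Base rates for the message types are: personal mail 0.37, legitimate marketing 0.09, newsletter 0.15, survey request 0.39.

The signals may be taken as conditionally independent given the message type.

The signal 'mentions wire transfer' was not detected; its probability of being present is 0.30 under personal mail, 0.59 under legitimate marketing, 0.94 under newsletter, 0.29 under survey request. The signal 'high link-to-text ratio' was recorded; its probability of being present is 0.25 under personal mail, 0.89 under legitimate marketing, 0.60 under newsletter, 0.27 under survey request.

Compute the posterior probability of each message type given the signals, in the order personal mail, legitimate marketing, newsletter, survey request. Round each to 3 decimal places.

By Bayes' rule with conditional independence, the unnormalized weight for each hypothesis is prior × ∏ likelihoods (using 1 − P(present | H) for each absent signal):
  personal mail: 0.37 × (1 − 0.30) × 0.25 = 0.06475
  legitimate marketing: 0.09 × (1 − 0.59) × 0.89 = 0.032841
  newsletter: 0.15 × (1 − 0.94) × 0.60 = 0.0054
  survey request: 0.39 × (1 − 0.29) × 0.27 = 0.074763
Marginal likelihood of the evidence = 0.17775.
P(personal mail | evidence) = 0.06475 / 0.17775 ≈ 0.364
P(legitimate marketing | evidence) = 0.032841 / 0.17775 ≈ 0.185
P(newsletter | evidence) = 0.0054 / 0.17775 ≈ 0.030
P(survey request | evidence) = 0.074763 / 0.17775 ≈ 0.421

0.364, 0.185, 0.030, 0.421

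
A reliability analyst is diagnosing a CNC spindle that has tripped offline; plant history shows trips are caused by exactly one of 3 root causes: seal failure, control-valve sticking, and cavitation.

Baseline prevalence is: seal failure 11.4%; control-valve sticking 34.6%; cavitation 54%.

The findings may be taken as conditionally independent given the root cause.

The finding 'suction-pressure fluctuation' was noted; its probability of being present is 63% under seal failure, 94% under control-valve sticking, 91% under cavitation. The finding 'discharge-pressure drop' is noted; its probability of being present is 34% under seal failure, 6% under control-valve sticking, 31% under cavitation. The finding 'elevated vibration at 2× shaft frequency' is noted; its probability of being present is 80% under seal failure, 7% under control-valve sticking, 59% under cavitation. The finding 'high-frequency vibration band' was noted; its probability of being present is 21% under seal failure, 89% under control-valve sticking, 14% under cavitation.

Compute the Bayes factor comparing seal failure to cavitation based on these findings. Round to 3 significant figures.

Take the product of per-finding likelihoods under each hypothesis, then divide.
  seal failure: 0.63 × 0.34 × 0.80 × 0.21 = 0.035986
  cavitation: 0.91 × 0.31 × 0.59 × 0.14 = 0.023301
Bayes factor = 0.035986 / 0.023301 ≈ 1.54

1.54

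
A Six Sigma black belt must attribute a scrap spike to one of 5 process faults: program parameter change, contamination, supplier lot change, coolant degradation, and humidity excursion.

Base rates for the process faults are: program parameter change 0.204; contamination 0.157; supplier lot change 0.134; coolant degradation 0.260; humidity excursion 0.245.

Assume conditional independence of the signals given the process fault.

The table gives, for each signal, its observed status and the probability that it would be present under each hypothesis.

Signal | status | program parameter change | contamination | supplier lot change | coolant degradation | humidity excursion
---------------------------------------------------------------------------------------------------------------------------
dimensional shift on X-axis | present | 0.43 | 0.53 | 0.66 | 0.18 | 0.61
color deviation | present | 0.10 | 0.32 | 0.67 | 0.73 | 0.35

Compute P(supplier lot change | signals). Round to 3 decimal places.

0.327

Multiply each prior by the joint likelihood of the signal pattern:
  program parameter change: 0.204 × 0.43 × 0.10 = 0.008772
  contamination: 0.157 × 0.53 × 0.32 = 0.026627
  supplier lot change: 0.134 × 0.66 × 0.67 = 0.059255
  coolant degradation: 0.260 × 0.18 × 0.73 = 0.034164
  humidity excursion: 0.245 × 0.61 × 0.35 = 0.052307
Normalizing constant Z = 0.008772 + 0.026627 + 0.059255 + 0.034164 + 0.052307 = 0.18113.
P(supplier lot change | evidence) = 0.059255 / 0.18113 ≈ 0.327.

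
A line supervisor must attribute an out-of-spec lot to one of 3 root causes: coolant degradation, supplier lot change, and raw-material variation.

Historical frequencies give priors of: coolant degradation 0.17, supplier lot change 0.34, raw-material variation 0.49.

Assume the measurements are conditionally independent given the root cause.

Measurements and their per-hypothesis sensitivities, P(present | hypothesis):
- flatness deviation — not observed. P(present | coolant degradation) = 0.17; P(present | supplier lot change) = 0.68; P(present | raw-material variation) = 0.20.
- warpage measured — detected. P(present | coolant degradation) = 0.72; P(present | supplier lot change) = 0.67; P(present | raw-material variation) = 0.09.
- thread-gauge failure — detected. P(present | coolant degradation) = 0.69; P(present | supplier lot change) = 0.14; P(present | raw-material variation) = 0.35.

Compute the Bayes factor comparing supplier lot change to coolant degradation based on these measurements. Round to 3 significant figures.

Take the product of per-measurement likelihoods under each hypothesis (using 1 − P(present | H) for each absent measurement), then divide.
  supplier lot change: (1 − 0.68) × 0.67 × 0.14 = 0.030016
  coolant degradation: (1 − 0.17) × 0.72 × 0.69 = 0.41234
Bayes factor = 0.030016 / 0.41234 ≈ 0.0728

0.0728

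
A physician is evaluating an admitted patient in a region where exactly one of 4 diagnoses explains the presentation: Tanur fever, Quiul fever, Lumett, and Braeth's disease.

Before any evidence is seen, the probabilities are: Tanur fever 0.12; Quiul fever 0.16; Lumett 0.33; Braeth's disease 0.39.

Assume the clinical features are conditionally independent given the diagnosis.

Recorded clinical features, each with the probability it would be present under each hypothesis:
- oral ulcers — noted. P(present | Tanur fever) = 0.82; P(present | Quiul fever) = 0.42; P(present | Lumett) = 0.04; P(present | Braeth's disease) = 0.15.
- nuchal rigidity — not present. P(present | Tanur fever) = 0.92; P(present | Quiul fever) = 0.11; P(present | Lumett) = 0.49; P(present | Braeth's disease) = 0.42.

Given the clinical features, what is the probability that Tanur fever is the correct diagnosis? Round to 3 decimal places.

0.073

By Bayes' rule with conditional independence, the unnormalized weight for each hypothesis is prior × ∏ likelihoods (using 1 − P(present | H) for each absent clinical feature):
  Tanur fever: 0.12 × 0.82 × (1 − 0.92) = 0.007872
  Quiul fever: 0.16 × 0.42 × (1 − 0.11) = 0.059808
  Lumett: 0.33 × 0.04 × (1 − 0.49) = 0.006732
  Braeth's disease: 0.39 × 0.15 × (1 − 0.42) = 0.03393
Marginal likelihood of the evidence = 0.10834.
P(Tanur fever | evidence) = 0.007872 / 0.10834 ≈ 0.073.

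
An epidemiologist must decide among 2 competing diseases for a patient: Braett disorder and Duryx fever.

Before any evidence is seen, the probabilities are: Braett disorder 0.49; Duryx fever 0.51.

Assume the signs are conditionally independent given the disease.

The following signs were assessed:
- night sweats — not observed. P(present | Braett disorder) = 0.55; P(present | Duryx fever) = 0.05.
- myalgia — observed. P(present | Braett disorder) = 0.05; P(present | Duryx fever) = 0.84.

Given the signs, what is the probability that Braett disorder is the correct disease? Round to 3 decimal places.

0.026

For each hypothesis, the unnormalized posterior weight is prior × product of the sign likelihoods (using 1 − P(present | H) for each absent sign):
  Braett disorder: 0.49 × (1 − 0.55) × 0.05 = 0.011025
  Duryx fever: 0.51 × (1 − 0.05) × 0.84 = 0.40698
Marginal likelihood of the evidence = 0.418.
P(Braett disorder | evidence) = 0.011025 / 0.418 ≈ 0.026.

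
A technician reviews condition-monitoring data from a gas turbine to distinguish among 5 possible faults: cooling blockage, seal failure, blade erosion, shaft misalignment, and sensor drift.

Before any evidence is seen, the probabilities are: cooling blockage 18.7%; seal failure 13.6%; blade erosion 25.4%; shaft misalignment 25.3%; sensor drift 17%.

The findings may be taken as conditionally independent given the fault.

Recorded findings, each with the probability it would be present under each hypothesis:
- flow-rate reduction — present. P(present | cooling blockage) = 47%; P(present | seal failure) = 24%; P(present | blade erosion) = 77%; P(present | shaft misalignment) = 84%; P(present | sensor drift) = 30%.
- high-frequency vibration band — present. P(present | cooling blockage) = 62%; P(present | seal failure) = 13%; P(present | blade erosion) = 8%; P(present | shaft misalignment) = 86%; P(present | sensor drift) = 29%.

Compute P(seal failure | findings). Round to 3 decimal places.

Multiply each prior by the joint likelihood of the evidence pattern:
  cooling blockage: 0.187 × 0.47 × 0.62 = 0.054492
  seal failure: 0.136 × 0.24 × 0.13 = 0.0042432
  blade erosion: 0.254 × 0.77 × 0.08 = 0.015646
  shaft misalignment: 0.253 × 0.84 × 0.86 = 0.18277
  sensor drift: 0.170 × 0.30 × 0.29 = 0.01479
Normalizing constant Z = 0.054492 + 0.0042432 + 0.015646 + 0.18277 + 0.01479 = 0.27194.
P(seal failure | evidence) = 0.0042432 / 0.27194 ≈ 0.016.

0.016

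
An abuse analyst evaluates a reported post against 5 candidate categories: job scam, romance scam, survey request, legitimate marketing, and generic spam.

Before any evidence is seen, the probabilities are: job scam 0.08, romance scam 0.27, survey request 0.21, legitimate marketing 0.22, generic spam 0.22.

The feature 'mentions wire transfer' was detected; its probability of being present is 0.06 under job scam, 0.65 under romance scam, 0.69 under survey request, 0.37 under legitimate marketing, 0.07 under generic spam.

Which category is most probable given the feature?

romance scam

Multiply each prior by the likelihood of the feature:
  job scam: 0.08 × 0.06 = 0.0048
  romance scam: 0.27 × 0.65 = 0.1755
  survey request: 0.21 × 0.69 = 0.1449
  legitimate marketing: 0.22 × 0.37 = 0.0814
  generic spam: 0.22 × 0.07 = 0.0154
The unnormalized weights sum to 0.422.
P(job scam | evidence) ≈ 0.0048 / 0.422 ≈ 0.011
P(romance scam | evidence) ≈ 0.1755 / 0.422 ≈ 0.416
P(survey request | evidence) ≈ 0.1449 / 0.422 ≈ 0.343
P(legitimate marketing | evidence) ≈ 0.0814 / 0.422 ≈ 0.193
P(generic spam | evidence) ≈ 0.0154 / 0.422 ≈ 0.036
The largest is 0.416, so romance scam is most probable.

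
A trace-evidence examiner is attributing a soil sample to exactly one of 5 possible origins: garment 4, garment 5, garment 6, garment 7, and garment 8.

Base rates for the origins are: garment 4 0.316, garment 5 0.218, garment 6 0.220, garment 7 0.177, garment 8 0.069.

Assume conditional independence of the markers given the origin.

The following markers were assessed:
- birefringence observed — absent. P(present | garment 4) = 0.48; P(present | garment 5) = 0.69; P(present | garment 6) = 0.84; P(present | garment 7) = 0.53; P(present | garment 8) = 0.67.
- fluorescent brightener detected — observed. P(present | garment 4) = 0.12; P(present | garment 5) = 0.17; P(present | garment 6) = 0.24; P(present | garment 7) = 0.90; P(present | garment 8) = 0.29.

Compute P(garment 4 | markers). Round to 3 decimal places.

0.163

Multiply each prior by the joint likelihood of the marker pattern (using 1 − P(present | H) for each absent marker):
  garment 4: 0.316 × (1 − 0.48) × 0.12 = 0.019718
  garment 5: 0.218 × (1 − 0.69) × 0.17 = 0.011489
  garment 6: 0.220 × (1 − 0.84) × 0.24 = 0.008448
  garment 7: 0.177 × (1 − 0.53) × 0.90 = 0.074871
  garment 8: 0.069 × (1 − 0.67) × 0.29 = 0.0066033
Marginal likelihood of the evidence = 0.12113.
P(garment 4 | evidence) = 0.019718 / 0.12113 ≈ 0.163.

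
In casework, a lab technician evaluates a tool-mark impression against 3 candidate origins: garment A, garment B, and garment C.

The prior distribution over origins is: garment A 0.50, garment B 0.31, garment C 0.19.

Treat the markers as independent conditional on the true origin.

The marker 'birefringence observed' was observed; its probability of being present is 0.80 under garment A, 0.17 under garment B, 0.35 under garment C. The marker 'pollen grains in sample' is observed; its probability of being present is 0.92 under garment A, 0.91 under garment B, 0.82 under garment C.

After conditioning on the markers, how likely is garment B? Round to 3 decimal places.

0.102

For each hypothesis, the unnormalized posterior weight is prior × product of the marker likelihoods:
  garment A: 0.50 × 0.80 × 0.92 = 0.368
  garment B: 0.31 × 0.17 × 0.91 = 0.047957
  garment C: 0.19 × 0.35 × 0.82 = 0.05453
The unnormalized weights sum to 0.47049.
P(garment B | evidence) = 0.047957 / 0.47049 ≈ 0.102.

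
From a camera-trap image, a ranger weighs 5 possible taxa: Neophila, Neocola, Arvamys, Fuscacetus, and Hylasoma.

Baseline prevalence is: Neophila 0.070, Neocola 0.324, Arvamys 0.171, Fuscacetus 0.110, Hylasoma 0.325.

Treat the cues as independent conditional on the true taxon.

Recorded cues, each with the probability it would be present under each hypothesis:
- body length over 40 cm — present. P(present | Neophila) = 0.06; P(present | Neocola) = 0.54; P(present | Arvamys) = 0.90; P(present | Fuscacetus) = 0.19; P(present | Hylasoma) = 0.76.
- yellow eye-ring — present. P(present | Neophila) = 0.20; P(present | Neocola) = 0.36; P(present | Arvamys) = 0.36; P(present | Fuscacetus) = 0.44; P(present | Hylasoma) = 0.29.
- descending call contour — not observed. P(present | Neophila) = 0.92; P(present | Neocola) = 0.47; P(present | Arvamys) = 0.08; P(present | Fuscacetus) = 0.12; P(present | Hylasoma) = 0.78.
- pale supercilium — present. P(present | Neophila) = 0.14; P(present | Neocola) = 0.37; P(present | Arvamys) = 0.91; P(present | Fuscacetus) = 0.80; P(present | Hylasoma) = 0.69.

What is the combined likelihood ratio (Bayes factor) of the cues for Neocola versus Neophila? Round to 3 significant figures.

284

Take the product of per-cue likelihoods under each hypothesis (using 1 − P(present | H) for each absent cue), then divide.
  Neocola: 0.54 × 0.36 × (1 − 0.47) × 0.37 = 0.038122
  Neophila: 0.06 × 0.20 × (1 − 0.92) × 0.14 = 0.0001344
Bayes factor = 0.038122 / 0.0001344 ≈ 284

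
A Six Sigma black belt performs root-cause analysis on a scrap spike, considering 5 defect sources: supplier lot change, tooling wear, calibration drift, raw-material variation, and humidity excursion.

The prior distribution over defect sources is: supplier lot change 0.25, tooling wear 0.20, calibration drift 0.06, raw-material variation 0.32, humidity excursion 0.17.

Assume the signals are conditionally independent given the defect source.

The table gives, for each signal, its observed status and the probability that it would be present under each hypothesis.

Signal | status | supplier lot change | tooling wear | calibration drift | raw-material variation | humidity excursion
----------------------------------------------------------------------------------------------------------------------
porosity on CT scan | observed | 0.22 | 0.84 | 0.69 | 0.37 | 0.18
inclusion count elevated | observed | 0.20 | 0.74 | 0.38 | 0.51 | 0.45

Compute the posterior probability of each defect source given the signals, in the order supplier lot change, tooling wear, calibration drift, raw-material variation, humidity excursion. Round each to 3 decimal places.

0.049, 0.552, 0.070, 0.268, 0.061

By Bayes' rule with conditional independence, the unnormalized weight for each hypothesis is prior × ∏ likelihoods:
  supplier lot change: 0.25 × 0.22 × 0.20 = 0.011
  tooling wear: 0.20 × 0.84 × 0.74 = 0.12432
  calibration drift: 0.06 × 0.69 × 0.38 = 0.015732
  raw-material variation: 0.32 × 0.37 × 0.51 = 0.060384
  humidity excursion: 0.17 × 0.18 × 0.45 = 0.01377
The unnormalized weights sum to 0.22521.
P(supplier lot change | evidence) = 0.011 / 0.22521 ≈ 0.049
P(tooling wear | evidence) = 0.12432 / 0.22521 ≈ 0.552
P(calibration drift | evidence) = 0.015732 / 0.22521 ≈ 0.070
P(raw-material variation | evidence) = 0.060384 / 0.22521 ≈ 0.268
P(humidity excursion | evidence) = 0.01377 / 0.22521 ≈ 0.061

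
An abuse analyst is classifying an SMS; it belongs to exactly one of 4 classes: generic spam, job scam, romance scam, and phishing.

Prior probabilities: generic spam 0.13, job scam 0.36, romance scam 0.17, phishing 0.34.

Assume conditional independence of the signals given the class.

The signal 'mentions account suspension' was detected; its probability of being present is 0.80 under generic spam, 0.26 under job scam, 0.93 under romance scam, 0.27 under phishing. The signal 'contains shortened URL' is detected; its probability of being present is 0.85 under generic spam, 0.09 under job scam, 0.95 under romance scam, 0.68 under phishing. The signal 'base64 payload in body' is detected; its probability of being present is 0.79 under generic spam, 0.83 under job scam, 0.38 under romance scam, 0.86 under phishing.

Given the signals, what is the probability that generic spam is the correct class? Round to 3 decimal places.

0.372

Multiply each prior by the joint likelihood of the signal pattern:
  generic spam: 0.13 × 0.80 × 0.85 × 0.79 = 0.069836
  job scam: 0.36 × 0.26 × 0.09 × 0.83 = 0.0069919
  romance scam: 0.17 × 0.93 × 0.95 × 0.38 = 0.057074
  phishing: 0.34 × 0.27 × 0.68 × 0.86 = 0.053685
Normalizing constant Z = 0.069836 + 0.0069919 + 0.057074 + 0.053685 = 0.18759.
P(generic spam | evidence) = 0.069836 / 0.18759 ≈ 0.372.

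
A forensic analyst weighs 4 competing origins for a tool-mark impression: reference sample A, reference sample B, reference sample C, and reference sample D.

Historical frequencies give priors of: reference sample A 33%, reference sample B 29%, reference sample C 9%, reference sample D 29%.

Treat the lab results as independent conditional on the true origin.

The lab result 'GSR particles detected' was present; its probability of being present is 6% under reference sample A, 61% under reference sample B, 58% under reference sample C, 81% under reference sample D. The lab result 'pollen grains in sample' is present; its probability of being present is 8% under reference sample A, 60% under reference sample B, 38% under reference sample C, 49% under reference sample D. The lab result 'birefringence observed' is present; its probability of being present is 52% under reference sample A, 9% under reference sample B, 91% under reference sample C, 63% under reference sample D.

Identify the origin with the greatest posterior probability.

For each hypothesis, the unnormalized posterior weight is prior × product of the lab result likelihoods:
  reference sample A: 0.33 × 0.06 × 0.08 × 0.52 = 0.00082368
  reference sample B: 0.29 × 0.61 × 0.60 × 0.09 = 0.0095526
  reference sample C: 0.09 × 0.58 × 0.38 × 0.91 = 0.018051
  reference sample D: 0.29 × 0.81 × 0.49 × 0.63 = 0.072514
Normalizing constant Z = 0.00082368 + 0.0095526 + 0.018051 + 0.072514 = 0.10094.
P(reference sample A | evidence) ≈ 0.00082368 / 0.10094 ≈ 0.008
P(reference sample B | evidence) ≈ 0.0095526 / 0.10094 ≈ 0.095
P(reference sample C | evidence) ≈ 0.018051 / 0.10094 ≈ 0.179
P(reference sample D | evidence) ≈ 0.072514 / 0.10094 ≈ 0.718
The largest is 0.718, so reference sample D is most probable.

reference sample D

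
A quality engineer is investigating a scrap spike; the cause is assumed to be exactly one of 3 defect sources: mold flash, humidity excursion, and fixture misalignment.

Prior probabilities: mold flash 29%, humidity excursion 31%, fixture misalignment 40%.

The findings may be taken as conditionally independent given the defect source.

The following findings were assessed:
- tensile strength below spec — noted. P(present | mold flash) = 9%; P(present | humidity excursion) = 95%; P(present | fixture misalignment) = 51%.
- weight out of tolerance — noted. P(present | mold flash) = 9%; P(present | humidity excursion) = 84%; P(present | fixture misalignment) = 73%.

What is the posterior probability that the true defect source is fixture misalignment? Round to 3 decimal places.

By Bayes' rule with conditional independence, the unnormalized weight for each hypothesis is prior × ∏ likelihoods:
  mold flash: 0.29 × 0.09 × 0.09 = 0.002349
  humidity excursion: 0.31 × 0.95 × 0.84 = 0.24738
  fixture misalignment: 0.40 × 0.51 × 0.73 = 0.14892
Marginal likelihood of the evidence = 0.39865.
P(fixture misalignment | evidence) = 0.14892 / 0.39865 ≈ 0.374.

0.374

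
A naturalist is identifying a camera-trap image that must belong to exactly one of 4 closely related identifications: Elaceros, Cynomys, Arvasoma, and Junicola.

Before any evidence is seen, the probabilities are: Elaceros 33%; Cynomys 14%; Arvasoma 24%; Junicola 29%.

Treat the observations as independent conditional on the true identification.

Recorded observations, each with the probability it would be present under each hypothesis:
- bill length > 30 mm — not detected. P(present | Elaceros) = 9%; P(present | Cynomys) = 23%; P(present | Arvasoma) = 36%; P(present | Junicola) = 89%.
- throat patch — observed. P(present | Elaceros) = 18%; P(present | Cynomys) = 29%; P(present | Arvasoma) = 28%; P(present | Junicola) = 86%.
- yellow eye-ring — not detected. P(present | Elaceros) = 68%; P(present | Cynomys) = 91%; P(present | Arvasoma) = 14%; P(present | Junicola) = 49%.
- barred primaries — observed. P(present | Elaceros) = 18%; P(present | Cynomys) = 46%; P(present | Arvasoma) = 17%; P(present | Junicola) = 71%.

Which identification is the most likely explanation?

For each hypothesis, the unnormalized posterior weight is prior × product of the observation likelihoods (using 1 − P(present | H) for each absent observation):
  Elaceros: 0.33 × (1 − 0.09) × 0.18 × (1 − 0.68) × 0.18 = 0.0031135
  Cynomys: 0.14 × (1 − 0.23) × 0.29 × (1 − 0.91) × 0.46 = 0.0012942
  Arvasoma: 0.24 × (1 − 0.36) × 0.28 × (1 − 0.14) × 0.17 = 0.0062878
  Junicola: 0.29 × (1 − 0.89) × 0.86 × (1 − 0.49) × 0.71 = 0.0099339
Normalizing constant Z = 0.0031135 + 0.0012942 + 0.0062878 + 0.0099339 = 0.020629.
P(Elaceros | evidence) ≈ 0.0031135 / 0.020629 ≈ 0.151
P(Cynomys | evidence) ≈ 0.0012942 / 0.020629 ≈ 0.063
P(Arvasoma | evidence) ≈ 0.0062878 / 0.020629 ≈ 0.305
P(Junicola | evidence) ≈ 0.0099339 / 0.020629 ≈ 0.482
The largest is 0.482, so Junicola is most probable.

Junicola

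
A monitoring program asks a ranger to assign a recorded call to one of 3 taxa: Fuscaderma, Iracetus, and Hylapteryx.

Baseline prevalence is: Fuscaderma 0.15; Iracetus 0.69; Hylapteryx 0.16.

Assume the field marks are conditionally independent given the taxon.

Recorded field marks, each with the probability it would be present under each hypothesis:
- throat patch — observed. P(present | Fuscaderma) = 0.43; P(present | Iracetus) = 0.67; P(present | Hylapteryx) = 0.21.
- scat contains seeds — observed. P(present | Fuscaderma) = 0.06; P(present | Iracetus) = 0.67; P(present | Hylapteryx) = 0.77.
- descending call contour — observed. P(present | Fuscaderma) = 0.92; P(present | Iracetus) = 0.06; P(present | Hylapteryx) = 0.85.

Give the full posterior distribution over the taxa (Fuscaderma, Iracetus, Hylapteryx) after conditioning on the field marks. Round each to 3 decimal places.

Multiply each prior by the joint likelihood of the field mark pattern:
  Fuscaderma: 0.15 × 0.43 × 0.06 × 0.92 = 0.0035604
  Iracetus: 0.69 × 0.67 × 0.67 × 0.06 = 0.018584
  Hylapteryx: 0.16 × 0.21 × 0.77 × 0.85 = 0.021991
The unnormalized weights sum to 0.044136.
P(Fuscaderma | evidence) = 0.0035604 / 0.044136 ≈ 0.081
P(Iracetus | evidence) = 0.018584 / 0.044136 ≈ 0.421
P(Hylapteryx | evidence) = 0.021991 / 0.044136 ≈ 0.498

0.081, 0.421, 0.498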